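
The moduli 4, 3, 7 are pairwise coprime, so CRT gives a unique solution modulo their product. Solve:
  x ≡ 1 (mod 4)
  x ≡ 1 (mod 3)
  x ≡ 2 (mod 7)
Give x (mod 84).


Moduli 4, 3, 7 are pairwise coprime; by CRT there is a unique solution modulo M = 4 · 3 · 7 = 84.
Solve pairwise, accumulating the modulus:
  Start with x ≡ 1 (mod 4).
  Combine with x ≡ 1 (mod 3): since gcd(4, 3) = 1, we get a unique residue mod 12.
    Write x = 1 + 4·t and substitute into x ≡ 1 (mod 3): 4·t ≡ 1 − 1 = 0 (mod 3).
    Reduce coefficients mod 3: 1·t ≡ 0 (mod 3).
    So t ≡ 0 (mod 3).
    Then x = 1 + 4·0 = 1, valid modulo lcm(4, 3) = 12: x ≡ 1 (mod 12).
  Combine with x ≡ 2 (mod 7): since gcd(12, 7) = 1, we get a unique residue mod 84.
    Write x = 1 + 12·t and substitute into x ≡ 2 (mod 7): 12·t ≡ 2 − 1 = 1 (mod 7).
    Reduce coefficients mod 7: 5·t ≡ 1 (mod 7).
    The inverse of 5 mod 7 is 3 (since 5·3 = 15 = 2·7 + 1), so t ≡ 3·1 = 3 ≡ 3 (mod 7).
    Then x = 1 + 12·3 = 37, valid modulo lcm(12, 7) = 84: x ≡ 37 (mod 84).
Verify: 37 mod 4 = 1 ✓, 37 mod 3 = 1 ✓, 37 mod 7 = 2 ✓.

x ≡ 37 (mod 84).


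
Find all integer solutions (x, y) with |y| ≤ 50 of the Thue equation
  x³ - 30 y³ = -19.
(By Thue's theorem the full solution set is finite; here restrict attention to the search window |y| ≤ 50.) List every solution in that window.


The equation is x³ - 30y³ = -19. For fixed y, x³ = 30·y³ − 19, so a solution requires the RHS to be a perfect cube.
Strategy: iterate y from -50 to 50, compute RHS = 30·y³ − 19, and check whether it is a (positive or negative) perfect cube.
Check small values of y:
  y = 0: RHS = -19 is not a perfect cube.
  y = 1: RHS = 11 is not a perfect cube.
  y = -1: RHS = -49 is not a perfect cube.
  y = 2: RHS = 221 is not a perfect cube.
  y = -2: RHS = -259 is not a perfect cube.
  y = 3: RHS = 791 is not a perfect cube.
  y = -3: RHS = -829 is not a perfect cube.
Continuing the search up to |y| = 50 finds no solutions either.
No (x, y) in the scanned range satisfies the equation.

No integer solutions with |y| ≤ 50.


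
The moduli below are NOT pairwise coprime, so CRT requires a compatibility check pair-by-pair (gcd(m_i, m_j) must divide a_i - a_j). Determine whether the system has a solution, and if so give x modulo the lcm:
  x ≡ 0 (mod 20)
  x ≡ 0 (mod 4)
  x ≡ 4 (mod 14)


Moduli 20, 4, 14 are not pairwise coprime, so CRT works modulo lcm(m_i) when all pairwise compatibility conditions hold.
Pairwise compatibility: gcd(m_i, m_j) must divide a_i - a_j for every pair.
Merge one congruence at a time:
  Start: x ≡ 0 (mod 20).
  Combine with x ≡ 0 (mod 4): gcd(20, 4) = 4; 0 - 0 = 0, which IS divisible by 4, so compatible.
    Write x = 0 + 20·t and substitute into x ≡ 0 (mod 4): 20·t ≡ 0 − 0 = 0 (mod 4).
    Divide the congruence (and modulus) by g = 4: 5·t ≡ 0 (mod 1).
    Modulo 1 every t works; take t = 0.
    Then x = 0 + 20·0 = 0, valid modulo lcm(20, 4) = 20: x ≡ 0 (mod 20).
  Combine with x ≡ 4 (mod 14): gcd(20, 14) = 2; 4 - 0 = 4, which IS divisible by 2, so compatible.
    Write x = 0 + 20·t and substitute into x ≡ 4 (mod 14): 20·t ≡ 4 − 0 = 4 (mod 14).
    Divide the congruence (and modulus) by g = 2: 10·t ≡ 2 (mod 7).
    Reduce coefficients mod 7: 3·t ≡ 2 (mod 7).
    The inverse of 3 mod 7 is 5 (since 3·5 = 15 = 2·7 + 1), so t ≡ 5·2 = 10 ≡ 3 (mod 7).
    Then x = 0 + 20·3 = 60, valid modulo lcm(20, 14) = 140: x ≡ 60 (mod 140).
Verify: 60 mod 20 = 0, 60 mod 4 = 0, 60 mod 14 = 4.

x ≡ 60 (mod 140).


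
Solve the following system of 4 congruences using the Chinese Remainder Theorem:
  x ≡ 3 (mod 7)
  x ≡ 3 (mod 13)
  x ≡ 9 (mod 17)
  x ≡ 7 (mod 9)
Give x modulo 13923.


Product of moduli M = 7 · 13 · 17 · 9 = 13923.
Merge one congruence at a time:
  Start: x ≡ 3 (mod 7).
  Combine with x ≡ 3 (mod 13); new modulus lcm = 91.
    Write x = 3 + 7·t and substitute into x ≡ 3 (mod 13): 7·t ≡ 3 − 3 = 0 (mod 13).
    The inverse of 7 mod 13 is 2 (since 7·2 = 14 = 1·13 + 1), so t ≡ 2·0 = 0 ≡ 0 (mod 13).
    Then x = 3 + 7·0 = 3, valid modulo lcm(7, 13) = 91: x ≡ 3 (mod 91).
  Combine with x ≡ 9 (mod 17); new modulus lcm = 1547.
    Write x = 3 + 91·t and substitute into x ≡ 9 (mod 17): 91·t ≡ 9 − 3 = 6 (mod 17).
    Reduce coefficients mod 17: 6·t ≡ 6 (mod 17).
    The inverse of 6 mod 17 is 3 (since 6·3 = 18 = 1·17 + 1), so t ≡ 3·6 = 18 ≡ 1 (mod 17).
    Then x = 3 + 91·1 = 94, valid modulo lcm(91, 17) = 1547: x ≡ 94 (mod 1547).
  Combine with x ≡ 7 (mod 9); new modulus lcm = 13923.
    Write x = 94 + 1547·t and substitute into x ≡ 7 (mod 9): 1547·t ≡ 7 − 94 = -87 (mod 9).
    Reduce coefficients mod 9: 8·t ≡ 3 (mod 9).
    The inverse of 8 mod 9 is 8 (since 8·8 = 64 = 7·9 + 1), so t ≡ 8·3 = 24 ≡ 6 (mod 9).
    Then x = 94 + 1547·6 = 9376, valid modulo lcm(1547, 9) = 13923: x ≡ 9376 (mod 13923).
Verify against each original: 9376 mod 7 = 3, 9376 mod 13 = 3, 9376 mod 17 = 9, 9376 mod 9 = 7.

x ≡ 9376 (mod 13923).


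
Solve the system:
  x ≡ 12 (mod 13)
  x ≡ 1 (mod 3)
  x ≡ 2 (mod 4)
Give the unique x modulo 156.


Moduli 13, 3, 4 are pairwise coprime; by CRT there is a unique solution modulo M = 13 · 3 · 4 = 156.
Solve pairwise, accumulating the modulus:
  Start with x ≡ 12 (mod 13).
  Combine with x ≡ 1 (mod 3): since gcd(13, 3) = 1, we get a unique residue mod 39.
    Write x = 12 + 13·t and substitute into x ≡ 1 (mod 3): 13·t ≡ 1 − 12 = -11 (mod 3).
    Reduce coefficients mod 3: 1·t ≡ 1 (mod 3).
    So t ≡ 1 (mod 3).
    Then x = 12 + 13·1 = 25, valid modulo lcm(13, 3) = 39: x ≡ 25 (mod 39).
  Combine with x ≡ 2 (mod 4): since gcd(39, 4) = 1, we get a unique residue mod 156.
    Write x = 25 + 39·t and substitute into x ≡ 2 (mod 4): 39·t ≡ 2 − 25 = -23 (mod 4).
    Reduce coefficients mod 4: 3·t ≡ 1 (mod 4).
    The inverse of 3 mod 4 is 3 (since 3·3 = 9 = 2·4 + 1), so t ≡ 3·1 = 3 ≡ 3 (mod 4).
    Then x = 25 + 39·3 = 142, valid modulo lcm(39, 4) = 156: x ≡ 142 (mod 156).
Verify: 142 mod 13 = 12 ✓, 142 mod 3 = 1 ✓, 142 mod 4 = 2 ✓.

x ≡ 142 (mod 156).


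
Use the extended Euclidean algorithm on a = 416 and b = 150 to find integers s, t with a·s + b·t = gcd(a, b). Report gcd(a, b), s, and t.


Euclidean algorithm on (416, 150) — divide until remainder is 0:
  416 = 2 · 150 + 116
  150 = 1 · 116 + 34
  116 = 3 · 34 + 14
  34 = 2 · 14 + 6
  14 = 2 · 6 + 2
  6 = 3 · 2 + 0
gcd(416, 150) = 2.
Track Bezout coefficients alongside the remainders: start with r₀ = 416 = a·1 + b·0 (s = 1, t = 0) and r₁ = 150 = a·0 + b·1 (s = 0, t = 1); each new remainder r_{k+1} = r_{k-1} − q_k·r_k inherits s_{k+1} = s_{k-1} − q_k·s_k, t_{k+1} = t_{k-1} − q_k·t_k, so r_k = a·s_k + b·t_k at every step:
  q = 2: r = 116, s = 1 − 2·0 = 1, t = 0 − 2·1 = -2  (check: 416·1 + 150·(-2) = 116)
  q = 1: r = 34, s = 0 − 1·1 = -1, t = 1 − 1·(-2) = 3  (check: 416·(-1) + 150·3 = 34)
  q = 3: r = 14, s = 1 − 3·(-1) = 4, t = -2 − 3·3 = -11  (check: 416·4 + 150·(-11) = 14)
  q = 2: r = 6, s = -1 − 2·4 = -9, t = 3 − 2·(-11) = 25  (check: 416·(-9) + 150·25 = 6)
  q = 2: r = 2, s = 4 − 2·(-9) = 22, t = -11 − 2·25 = -61  (check: 416·22 + 150·(-61) = 2)
The row with r = 2 (the gcd) gives the Bezout coefficients s = 22, t = -61.
Result: 416 · (22) + 150 · (-61) = 2.

gcd(416, 150) = 2; s = 22, t = -61 (check: 416·22 + 150·(-61) = 2).


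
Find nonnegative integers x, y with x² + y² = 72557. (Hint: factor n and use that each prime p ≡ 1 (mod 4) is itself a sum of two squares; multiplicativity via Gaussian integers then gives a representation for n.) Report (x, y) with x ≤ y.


Step 1: Factor n = 72557 = 37^2 · 53.
Step 2: Check the mod-4 condition on each prime factor: 37 ≡ 1 (mod 4), exponent 2; 53 ≡ 1 (mod 4), exponent 1.
All primes ≡ 3 (mod 4) appear to even exponent (or don't appear), so by the two-squares theorem n IS expressible as a sum of two squares.
Step 3: Build a representation. Here n = 37 · 37 · 53 is a product of primes ≡ 1 (mod 4). Each prime p ≡ 1 (mod 4) is itself a sum of two squares; find a² by testing p − a² for a perfect square:
  37: 37 − 1² = 36 = 6² ⇒ 37 = 1² + 6².
  53: 53 − 1² = 52, 53 − 2² = 49 = 7² ⇒ 53 = 2² + 7².
  Combine using the Brahmagupta–Fibonacci identity (a² + b²)(c² + d²) = (ac − bd)² + (ad + bc)² = (ac + bd)² + (ad − bc)²:
  37 · 37 = 1369: from (1² + 6²)(1² + 6²), take (1·1 − 6·6, 1·6 + 6·1) = (1 − 36, 6 + 6) = (-35, 12); dropping signs (only squares matter) gives (35, 12); check 35² + 12² = 1225 + 144 = 1369 ✓.
  1369 · 53 = 72557: from (35² + 12²)(2² + 7²), take (35·2 − 12·7, 35·7 + 12·2) = (70 − 84, 245 + 24) = (-14, 269); dropping signs (only squares matter) gives (14, 269); check 14² + 269² = 196 + 72361 = 72557 ✓.
Step 4: Order so x ≤ y and verify: 14² + 269² = 196 + 72361 = 72557 = n. ✓

n = 72557 = 14² + 269² (one valid representation with x ≤ y).


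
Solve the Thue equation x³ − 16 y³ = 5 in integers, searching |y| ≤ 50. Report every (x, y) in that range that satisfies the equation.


The equation is x³ - 16y³ = 5. For fixed y, x³ = 16·y³ + 5, so a solution requires the RHS to be a perfect cube.
Strategy: iterate y from -50 to 50, compute RHS = 16·y³ + 5, and check whether it is a (positive or negative) perfect cube.
Check small values of y:
  y = 0: RHS = 5 is not a perfect cube.
  y = 1: RHS = 21 is not a perfect cube.
  y = -1: RHS = -11 is not a perfect cube.
  y = 2: RHS = 133 is not a perfect cube.
  y = -2: RHS = -123 is not a perfect cube.
  y = 3: RHS = 437 is not a perfect cube.
  y = -3: RHS = -427 is not a perfect cube.
Continuing the search up to |y| = 50 finds no solutions either.
No (x, y) in the scanned range satisfies the equation.

No integer solutions with |y| ≤ 50.


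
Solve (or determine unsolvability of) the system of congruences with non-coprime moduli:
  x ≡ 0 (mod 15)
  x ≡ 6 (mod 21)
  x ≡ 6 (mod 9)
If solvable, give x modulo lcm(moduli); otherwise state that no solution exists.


Moduli 15, 21, 9 are not pairwise coprime, so CRT works modulo lcm(m_i) when all pairwise compatibility conditions hold.
Pairwise compatibility: gcd(m_i, m_j) must divide a_i - a_j for every pair.
Merge one congruence at a time:
  Start: x ≡ 0 (mod 15).
  Combine with x ≡ 6 (mod 21): gcd(15, 21) = 3; 6 - 0 = 6, which IS divisible by 3, so compatible.
    Write x = 0 + 15·t and substitute into x ≡ 6 (mod 21): 15·t ≡ 6 − 0 = 6 (mod 21).
    Divide the congruence (and modulus) by g = 3: 5·t ≡ 2 (mod 7).
    The inverse of 5 mod 7 is 3 (since 5·3 = 15 = 2·7 + 1), so t ≡ 3·2 = 6 ≡ 6 (mod 7).
    Then x = 0 + 15·6 = 90, valid modulo lcm(15, 21) = 105: x ≡ 90 (mod 105).
  Combine with x ≡ 6 (mod 9): gcd(105, 9) = 3; 6 - 90 = -84, which IS divisible by 3, so compatible.
    Write x = 90 + 105·t and substitute into x ≡ 6 (mod 9): 105·t ≡ 6 − 90 = -84 (mod 9).
    Divide the congruence (and modulus) by g = 3: 35·t ≡ -28 (mod 3).
    Reduce coefficients mod 3: 2·t ≡ 2 (mod 3).
    The inverse of 2 mod 3 is 2 (since 2·2 = 4 = 1·3 + 1), so t ≡ 2·2 = 4 ≡ 1 (mod 3).
    Then x = 90 + 105·1 = 195, valid modulo lcm(105, 9) = 315: x ≡ 195 (mod 315).
Verify: 195 mod 15 = 0, 195 mod 21 = 6, 195 mod 9 = 6.

x ≡ 195 (mod 315).


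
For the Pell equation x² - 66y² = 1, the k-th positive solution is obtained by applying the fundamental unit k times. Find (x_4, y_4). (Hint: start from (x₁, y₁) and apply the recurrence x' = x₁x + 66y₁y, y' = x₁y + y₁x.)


Step 1: Find the fundamental solution (x₁, y₁) of x² - 66y² = 1.
  Expand √66 as a continued fraction. a₀ = ⌊√66⌋ = 8; iterate m_{k+1} = d_k·a_k − m_k, d_{k+1} = (66 − m_{k+1}²)/d_k, a_{k+1} = ⌊(a₀ + m_{k+1})/d_{k+1}⌋ (starting m₀ = 0, d₀ = 1), with convergents p_k = a_k·p_{k-1} + p_{k-2}, q_k = a_k·q_{k-1} + q_{k-2} (p₋₁ = 1, q₋₁ = 0):
  k = 0: a₀ = 8; p₀/q₀ = 8/1; p₀² − 66·q₀² = 64 − 66 = -2.
  k = 1: m = 8, d = 2, a = ⌊(8 + 8)/2⌋ = 8; p/q = (8·8 + 1)/(8·1 + 0) = 65/8; p² − 66·q² = 4225 − 4224 = 1.
  The first convergent with p² − 66·q² = 1 gives the fundamental solution (x₁, y₁) = (65, 8).
Step 2: Apply the recurrence (x_{n+1}, y_{n+1}) = (x₁x_n + 66y₁y_n, x₁y_n + y₁x_n) repeatedly.
  From (x_1, y_1) = (65, 8): x_2 = 65·65 + 66·8·8 = 8449; y_2 = 65·8 + 8·65 = 1040.
  From (x_2, y_2) = (8449, 1040): x_3 = 65·8449 + 66·8·1040 = 1098305; y_3 = 65·1040 + 8·8449 = 135192.
  From (x_3, y_3) = (1098305, 135192): x_4 = 65·1098305 + 66·8·135192 = 142771201; y_4 = 65·135192 + 8·1098305 = 17573920.
Step 3: Verify x_4² - 66·y_4² = 20383615834982401 - 20383615834982400 = 1 (should be 1). ✓

(x_1, y_1) = (65, 8); (x_4, y_4) = (142771201, 17573920).


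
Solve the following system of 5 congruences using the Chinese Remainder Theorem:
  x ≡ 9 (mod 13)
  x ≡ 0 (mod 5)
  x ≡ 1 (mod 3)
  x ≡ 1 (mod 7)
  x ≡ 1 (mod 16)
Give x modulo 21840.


Product of moduli M = 13 · 5 · 3 · 7 · 16 = 21840.
Merge one congruence at a time:
  Start: x ≡ 9 (mod 13).
  Combine with x ≡ 0 (mod 5); new modulus lcm = 65.
    Write x = 9 + 13·t and substitute into x ≡ 0 (mod 5): 13·t ≡ 0 − 9 = -9 (mod 5).
    Reduce coefficients mod 5: 3·t ≡ 1 (mod 5).
    The inverse of 3 mod 5 is 2 (since 3·2 = 6 = 1·5 + 1), so t ≡ 2·1 = 2 ≡ 2 (mod 5).
    Then x = 9 + 13·2 = 35, valid modulo lcm(13, 5) = 65: x ≡ 35 (mod 65).
  Combine with x ≡ 1 (mod 3); new modulus lcm = 195.
    Write x = 35 + 65·t and substitute into x ≡ 1 (mod 3): 65·t ≡ 1 − 35 = -34 (mod 3).
    Reduce coefficients mod 3: 2·t ≡ 2 (mod 3).
    The inverse of 2 mod 3 is 2 (since 2·2 = 4 = 1·3 + 1), so t ≡ 2·2 = 4 ≡ 1 (mod 3).
    Then x = 35 + 65·1 = 100, valid modulo lcm(65, 3) = 195: x ≡ 100 (mod 195).
  Combine with x ≡ 1 (mod 7); new modulus lcm = 1365.
    Write x = 100 + 195·t and substitute into x ≡ 1 (mod 7): 195·t ≡ 1 − 100 = -99 (mod 7).
    Reduce coefficients mod 7: 6·t ≡ 6 (mod 7).
    The inverse of 6 mod 7 is 6 (since 6·6 = 36 = 5·7 + 1), so t ≡ 6·6 = 36 ≡ 1 (mod 7).
    Then x = 100 + 195·1 = 295, valid modulo lcm(195, 7) = 1365: x ≡ 295 (mod 1365).
  Combine with x ≡ 1 (mod 16); new modulus lcm = 21840.
    Write x = 295 + 1365·t and substitute into x ≡ 1 (mod 16): 1365·t ≡ 1 − 295 = -294 (mod 16).
    Reduce coefficients mod 16: 5·t ≡ 10 (mod 16).
    The inverse of 5 mod 16 is 13 (since 5·13 = 65 = 4·16 + 1), so t ≡ 13·10 = 130 ≡ 2 (mod 16).
    Then x = 295 + 1365·2 = 3025, valid modulo lcm(1365, 16) = 21840: x ≡ 3025 (mod 21840).
Verify against each original: 3025 mod 13 = 9, 3025 mod 5 = 0, 3025 mod 3 = 1, 3025 mod 7 = 1, 3025 mod 16 = 1.

x ≡ 3025 (mod 21840).


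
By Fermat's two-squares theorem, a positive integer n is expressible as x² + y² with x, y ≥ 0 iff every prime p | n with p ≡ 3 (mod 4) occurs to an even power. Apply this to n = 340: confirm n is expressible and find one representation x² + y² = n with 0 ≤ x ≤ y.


Step 1: Factor n = 340 = 2^2 · 5 · 17.
Step 2: Check the mod-4 condition on each prime factor: 2 = 2 (special); 5 ≡ 1 (mod 4), exponent 1; 17 ≡ 1 (mod 4), exponent 1.
All primes ≡ 3 (mod 4) appear to even exponent (or don't appear), so by the two-squares theorem n IS expressible as a sum of two squares.
Step 3: Build a representation. Group n = k² · m with k = 2 and m = 5 · 17 = 85 (a product of primes ≡ 1 (mod 4)); a representation of m scales to one of n via (k·x)² + (k·y)² = k²(x² + y²). Each prime p ≡ 1 (mod 4) is itself a sum of two squares; find a² by testing p − a² for a perfect square:
  5: 5 − 1² = 4 = 2² ⇒ 5 = 1² + 2².
  17: 17 − 1² = 16 = 4² ⇒ 17 = 1² + 4².
  Combine using the Brahmagupta–Fibonacci identity (a² + b²)(c² + d²) = (ac − bd)² + (ad + bc)² = (ac + bd)² + (ad − bc)²:
  5 · 17 = 85: from (1² + 2²)(1² + 4²), take (1·1 − 2·4, 1·4 + 2·1) = (1 − 8, 4 + 2) = (-7, 6); dropping signs (only squares matter) gives (7, 6); check 7² + 6² = 49 + 36 = 85 ✓.
  Scale by k = 2: (2·7, 2·6) = (14, 12).
Step 4: Order so x ≤ y and verify: 12² + 14² = 144 + 196 = 340 = n. ✓

n = 340 = 12² + 14² (one valid representation with x ≤ y).


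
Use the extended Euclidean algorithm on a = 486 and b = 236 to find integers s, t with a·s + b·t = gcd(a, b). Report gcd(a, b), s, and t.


Euclidean algorithm on (486, 236) — divide until remainder is 0:
  486 = 2 · 236 + 14
  236 = 16 · 14 + 12
  14 = 1 · 12 + 2
  12 = 6 · 2 + 0
gcd(486, 236) = 2.
Track Bezout coefficients alongside the remainders: start with r₀ = 486 = a·1 + b·0 (s = 1, t = 0) and r₁ = 236 = a·0 + b·1 (s = 0, t = 1); each new remainder r_{k+1} = r_{k-1} − q_k·r_k inherits s_{k+1} = s_{k-1} − q_k·s_k, t_{k+1} = t_{k-1} − q_k·t_k, so r_k = a·s_k + b·t_k at every step:
  q = 2: r = 14, s = 1 − 2·0 = 1, t = 0 − 2·1 = -2  (check: 486·1 + 236·(-2) = 14)
  q = 16: r = 12, s = 0 − 16·1 = -16, t = 1 − 16·(-2) = 33  (check: 486·(-16) + 236·33 = 12)
  q = 1: r = 2, s = 1 − 1·(-16) = 17, t = -2 − 1·33 = -35  (check: 486·17 + 236·(-35) = 2)
The row with r = 2 (the gcd) gives the Bezout coefficients s = 17, t = -35.
Result: 486 · (17) + 236 · (-35) = 2.

gcd(486, 236) = 2; s = 17, t = -35 (check: 486·17 + 236·(-35) = 2).


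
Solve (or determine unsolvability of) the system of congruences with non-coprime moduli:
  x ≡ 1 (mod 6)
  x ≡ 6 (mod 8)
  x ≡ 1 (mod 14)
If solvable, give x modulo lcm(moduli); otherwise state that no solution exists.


Moduli 6, 8, 14 are not pairwise coprime, so CRT works modulo lcm(m_i) when all pairwise compatibility conditions hold.
Pairwise compatibility: gcd(m_i, m_j) must divide a_i - a_j for every pair.
Merge one congruence at a time:
  Start: x ≡ 1 (mod 6).
  Combine with x ≡ 6 (mod 8): gcd(6, 8) = 2, and 6 - 1 = 5 is NOT divisible by 2.
    ⇒ system is inconsistent (no integer solution).

No solution (the system is inconsistent).


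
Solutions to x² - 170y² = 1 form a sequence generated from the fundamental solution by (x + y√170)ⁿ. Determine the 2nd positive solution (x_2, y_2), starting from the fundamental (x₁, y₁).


Step 1: Find the fundamental solution (x₁, y₁) of x² - 170y² = 1.
  Expand √170 as a continued fraction. a₀ = ⌊√170⌋ = 13; iterate m_{k+1} = d_k·a_k − m_k, d_{k+1} = (170 − m_{k+1}²)/d_k, a_{k+1} = ⌊(a₀ + m_{k+1})/d_{k+1}⌋ (starting m₀ = 0, d₀ = 1), with convergents p_k = a_k·p_{k-1} + p_{k-2}, q_k = a_k·q_{k-1} + q_{k-2} (p₋₁ = 1, q₋₁ = 0):
  k = 0: a₀ = 13; p₀/q₀ = 13/1; p₀² − 170·q₀² = 169 − 170 = -1.
  k = 1: m = 13, d = 1, a = ⌊(13 + 13)/1⌋ = 26; p/q = (26·13 + 1)/(26·1 + 0) = 339/26; p² − 170·q² = 114921 − 114920 = 1.
  The first convergent with p² − 170·q² = 1 gives the fundamental solution (x₁, y₁) = (339, 26).
Step 2: Apply the recurrence (x_{n+1}, y_{n+1}) = (x₁x_n + 170y₁y_n, x₁y_n + y₁x_n) repeatedly.
  From (x_1, y_1) = (339, 26): x_2 = 339·339 + 170·26·26 = 229841; y_2 = 339·26 + 26·339 = 17628.
Step 3: Verify x_2² - 170·y_2² = 52826885281 - 52826885280 = 1 (should be 1). ✓

(x_1, y_1) = (339, 26); (x_2, y_2) = (229841, 17628).


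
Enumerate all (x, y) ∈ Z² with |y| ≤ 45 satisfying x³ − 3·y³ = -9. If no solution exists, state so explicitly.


The equation is x³ - 3y³ = -9. For fixed y, x³ = 3·y³ − 9, so a solution requires the RHS to be a perfect cube.
Strategy: iterate y from -45 to 45, compute RHS = 3·y³ − 9, and check whether it is a (positive or negative) perfect cube.
Check small values of y:
  y = 0: RHS = -9 is not a perfect cube.
  y = 1: RHS = -6 is not a perfect cube.
  y = -1: RHS = -12 is not a perfect cube.
  y = 2: RHS = 15 is not a perfect cube.
  y = -2: RHS = -33 is not a perfect cube.
  y = 3: RHS = 72 is not a perfect cube.
  y = -3: RHS = -90 is not a perfect cube.
Continuing the search up to |y| = 45 finds no solutions either.
No (x, y) in the scanned range satisfies the equation.

No integer solutions with |y| ≤ 45.


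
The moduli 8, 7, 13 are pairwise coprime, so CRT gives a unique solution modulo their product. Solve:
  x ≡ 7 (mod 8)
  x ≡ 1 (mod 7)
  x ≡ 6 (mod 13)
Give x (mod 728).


Moduli 8, 7, 13 are pairwise coprime; by CRT there is a unique solution modulo M = 8 · 7 · 13 = 728.
Solve pairwise, accumulating the modulus:
  Start with x ≡ 7 (mod 8).
  Combine with x ≡ 1 (mod 7): since gcd(8, 7) = 1, we get a unique residue mod 56.
    Write x = 7 + 8·t and substitute into x ≡ 1 (mod 7): 8·t ≡ 1 − 7 = -6 (mod 7).
    Reduce coefficients mod 7: 1·t ≡ 1 (mod 7).
    So t ≡ 1 (mod 7).
    Then x = 7 + 8·1 = 15, valid modulo lcm(8, 7) = 56: x ≡ 15 (mod 56).
  Combine with x ≡ 6 (mod 13): since gcd(56, 13) = 1, we get a unique residue mod 728.
    Write x = 15 + 56·t and substitute into x ≡ 6 (mod 13): 56·t ≡ 6 − 15 = -9 (mod 13).
    Reduce coefficients mod 13: 4·t ≡ 4 (mod 13).
    The inverse of 4 mod 13 is 10 (since 4·10 = 40 = 3·13 + 1), so t ≡ 10·4 = 40 ≡ 1 (mod 13).
    Then x = 15 + 56·1 = 71, valid modulo lcm(56, 13) = 728: x ≡ 71 (mod 728).
Verify: 71 mod 8 = 7 ✓, 71 mod 7 = 1 ✓, 71 mod 13 = 6 ✓.

x ≡ 71 (mod 728).


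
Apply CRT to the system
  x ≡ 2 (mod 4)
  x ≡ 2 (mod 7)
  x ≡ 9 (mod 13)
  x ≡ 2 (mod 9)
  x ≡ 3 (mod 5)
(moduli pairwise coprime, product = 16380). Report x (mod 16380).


Product of moduli M = 4 · 7 · 13 · 9 · 5 = 16380.
Merge one congruence at a time:
  Start: x ≡ 2 (mod 4).
  Combine with x ≡ 2 (mod 7); new modulus lcm = 28.
    Write x = 2 + 4·t and substitute into x ≡ 2 (mod 7): 4·t ≡ 2 − 2 = 0 (mod 7).
    The inverse of 4 mod 7 is 2 (since 4·2 = 8 = 1·7 + 1), so t ≡ 2·0 = 0 ≡ 0 (mod 7).
    Then x = 2 + 4·0 = 2, valid modulo lcm(4, 7) = 28: x ≡ 2 (mod 28).
  Combine with x ≡ 9 (mod 13); new modulus lcm = 364.
    Write x = 2 + 28·t and substitute into x ≡ 9 (mod 13): 28·t ≡ 9 − 2 = 7 (mod 13).
    Reduce coefficients mod 13: 2·t ≡ 7 (mod 13).
    The inverse of 2 mod 13 is 7 (since 2·7 = 14 = 1·13 + 1), so t ≡ 7·7 = 49 ≡ 10 (mod 13).
    Then x = 2 + 28·10 = 282, valid modulo lcm(28, 13) = 364: x ≡ 282 (mod 364).
  Combine with x ≡ 2 (mod 9); new modulus lcm = 3276.
    Write x = 282 + 364·t and substitute into x ≡ 2 (mod 9): 364·t ≡ 2 − 282 = -280 (mod 9).
    Reduce coefficients mod 9: 4·t ≡ 8 (mod 9).
    The inverse of 4 mod 9 is 7 (since 4·7 = 28 = 3·9 + 1), so t ≡ 7·8 = 56 ≡ 2 (mod 9).
    Then x = 282 + 364·2 = 1010, valid modulo lcm(364, 9) = 3276: x ≡ 1010 (mod 3276).
  Combine with x ≡ 3 (mod 5); new modulus lcm = 16380.
    Write x = 1010 + 3276·t and substitute into x ≡ 3 (mod 5): 3276·t ≡ 3 − 1010 = -1007 (mod 5).
    Reduce coefficients mod 5: 1·t ≡ 3 (mod 5).
    So t ≡ 3 (mod 5).
    Then x = 1010 + 3276·3 = 10838, valid modulo lcm(3276, 5) = 16380: x ≡ 10838 (mod 16380).
Verify against each original: 10838 mod 4 = 2, 10838 mod 7 = 2, 10838 mod 13 = 9, 10838 mod 9 = 2, 10838 mod 5 = 3.

x ≡ 10838 (mod 16380).


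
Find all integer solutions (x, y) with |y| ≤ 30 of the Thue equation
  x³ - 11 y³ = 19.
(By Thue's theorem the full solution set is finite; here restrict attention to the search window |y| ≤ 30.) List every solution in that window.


The equation is x³ - 11y³ = 19. For fixed y, x³ = 11·y³ + 19, so a solution requires the RHS to be a perfect cube.
Strategy: iterate y from -30 to 30, compute RHS = 11·y³ + 19, and check whether it is a (positive or negative) perfect cube.
Check small values of y:
  y = 0: RHS = 19 is not a perfect cube.
  y = 1: RHS = 30 is not a perfect cube.
  y = -1: RHS = 8 = (2)³ ⇒ x = 2 works.
  y = 2: RHS = 107 is not a perfect cube.
  y = -2: RHS = -69 is not a perfect cube.
  y = 3: RHS = 316 is not a perfect cube.
  y = -3: RHS = -278 is not a perfect cube.
Continuing, at y = -9: RHS = -8000 = (-20)³ ⇒ x = -20 works.
Searching the remaining y in |y| ≤ 30 finds no further solutions.
Collected solutions: (2, -1), (-20, -9).

Solutions (with |y| ≤ 30): (2, -1), (-20, -9).


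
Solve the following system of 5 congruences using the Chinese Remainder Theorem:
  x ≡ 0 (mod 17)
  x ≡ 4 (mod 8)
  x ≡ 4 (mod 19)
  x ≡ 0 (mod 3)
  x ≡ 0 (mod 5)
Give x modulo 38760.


Product of moduli M = 17 · 8 · 19 · 3 · 5 = 38760.
Merge one congruence at a time:
  Start: x ≡ 0 (mod 17).
  Combine with x ≡ 4 (mod 8); new modulus lcm = 136.
    Write x = 0 + 17·t and substitute into x ≡ 4 (mod 8): 17·t ≡ 4 − 0 = 4 (mod 8).
    Reduce coefficients mod 8: 1·t ≡ 4 (mod 8).
    So t ≡ 4 (mod 8).
    Then x = 0 + 17·4 = 68, valid modulo lcm(17, 8) = 136: x ≡ 68 (mod 136).
  Combine with x ≡ 4 (mod 19); new modulus lcm = 2584.
    Write x = 68 + 136·t and substitute into x ≡ 4 (mod 19): 136·t ≡ 4 − 68 = -64 (mod 19).
    Reduce coefficients mod 19: 3·t ≡ 12 (mod 19).
    The inverse of 3 mod 19 is 13 (since 3·13 = 39 = 2·19 + 1), so t ≡ 13·12 = 156 ≡ 4 (mod 19).
    Then x = 68 + 136·4 = 612, valid modulo lcm(136, 19) = 2584: x ≡ 612 (mod 2584).
  Combine with x ≡ 0 (mod 3); new modulus lcm = 7752.
    Write x = 612 + 2584·t and substitute into x ≡ 0 (mod 3): 2584·t ≡ 0 − 612 = -612 (mod 3).
    Reduce coefficients mod 3: 1·t ≡ 0 (mod 3).
    So t ≡ 0 (mod 3).
    Then x = 612 + 2584·0 = 612, valid modulo lcm(2584, 3) = 7752: x ≡ 612 (mod 7752).
  Combine with x ≡ 0 (mod 5); new modulus lcm = 38760.
    Write x = 612 + 7752·t and substitute into x ≡ 0 (mod 5): 7752·t ≡ 0 − 612 = -612 (mod 5).
    Reduce coefficients mod 5: 2·t ≡ 3 (mod 5).
    The inverse of 2 mod 5 is 3 (since 2·3 = 6 = 1·5 + 1), so t ≡ 3·3 = 9 ≡ 4 (mod 5).
    Then x = 612 + 7752·4 = 31620, valid modulo lcm(7752, 5) = 38760: x ≡ 31620 (mod 38760).
Verify against each original: 31620 mod 17 = 0, 31620 mod 8 = 4, 31620 mod 19 = 4, 31620 mod 3 = 0, 31620 mod 5 = 0.

x ≡ 31620 (mod 38760).


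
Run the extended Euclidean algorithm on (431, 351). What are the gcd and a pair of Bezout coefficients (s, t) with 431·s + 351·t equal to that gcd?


Euclidean algorithm on (431, 351) — divide until remainder is 0:
  431 = 1 · 351 + 80
  351 = 4 · 80 + 31
  80 = 2 · 31 + 18
  31 = 1 · 18 + 13
  18 = 1 · 13 + 5
  13 = 2 · 5 + 3
  5 = 1 · 3 + 2
  3 = 1 · 2 + 1
  2 = 2 · 1 + 0
gcd(431, 351) = 1.
Track Bezout coefficients alongside the remainders: start with r₀ = 431 = a·1 + b·0 (s = 1, t = 0) and r₁ = 351 = a·0 + b·1 (s = 0, t = 1); each new remainder r_{k+1} = r_{k-1} − q_k·r_k inherits s_{k+1} = s_{k-1} − q_k·s_k, t_{k+1} = t_{k-1} − q_k·t_k, so r_k = a·s_k + b·t_k at every step:
  q = 1: r = 80, s = 1 − 1·0 = 1, t = 0 − 1·1 = -1  (check: 431·1 + 351·(-1) = 80)
  q = 4: r = 31, s = 0 − 4·1 = -4, t = 1 − 4·(-1) = 5  (check: 431·(-4) + 351·5 = 31)
  q = 2: r = 18, s = 1 − 2·(-4) = 9, t = -1 − 2·5 = -11  (check: 431·9 + 351·(-11) = 18)
  q = 1: r = 13, s = -4 − 1·9 = -13, t = 5 − 1·(-11) = 16  (check: 431·(-13) + 351·16 = 13)
  q = 1: r = 5, s = 9 − 1·(-13) = 22, t = -11 − 1·16 = -27  (check: 431·22 + 351·(-27) = 5)
  q = 2: r = 3, s = -13 − 2·22 = -57, t = 16 − 2·(-27) = 70  (check: 431·(-57) + 351·70 = 3)
  q = 1: r = 2, s = 22 − 1·(-57) = 79, t = -27 − 1·70 = -97  (check: 431·79 + 351·(-97) = 2)
  q = 1: r = 1, s = -57 − 1·79 = -136, t = 70 − 1·(-97) = 167  (check: 431·(-136) + 351·167 = 1)
The row with r = 1 (the gcd) gives the Bezout coefficients s = -136, t = 167.
Result: 431 · (-136) + 351 · (167) = 1.

gcd(431, 351) = 1; s = -136, t = 167 (check: 431·(-136) + 351·167 = 1).


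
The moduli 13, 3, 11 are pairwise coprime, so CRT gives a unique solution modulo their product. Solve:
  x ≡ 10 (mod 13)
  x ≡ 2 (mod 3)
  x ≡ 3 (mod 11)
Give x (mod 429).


Moduli 13, 3, 11 are pairwise coprime; by CRT there is a unique solution modulo M = 13 · 3 · 11 = 429.
Solve pairwise, accumulating the modulus:
  Start with x ≡ 10 (mod 13).
  Combine with x ≡ 2 (mod 3): since gcd(13, 3) = 1, we get a unique residue mod 39.
    Write x = 10 + 13·t and substitute into x ≡ 2 (mod 3): 13·t ≡ 2 − 10 = -8 (mod 3).
    Reduce coefficients mod 3: 1·t ≡ 1 (mod 3).
    So t ≡ 1 (mod 3).
    Then x = 10 + 13·1 = 23, valid modulo lcm(13, 3) = 39: x ≡ 23 (mod 39).
  Combine with x ≡ 3 (mod 11): since gcd(39, 11) = 1, we get a unique residue mod 429.
    Write x = 23 + 39·t and substitute into x ≡ 3 (mod 11): 39·t ≡ 3 − 23 = -20 (mod 11).
    Reduce coefficients mod 11: 6·t ≡ 2 (mod 11).
    The inverse of 6 mod 11 is 2 (since 6·2 = 12 = 1·11 + 1), so t ≡ 2·2 = 4 ≡ 4 (mod 11).
    Then x = 23 + 39·4 = 179, valid modulo lcm(39, 11) = 429: x ≡ 179 (mod 429).
Verify: 179 mod 13 = 10 ✓, 179 mod 3 = 2 ✓, 179 mod 11 = 3 ✓.

x ≡ 179 (mod 429).


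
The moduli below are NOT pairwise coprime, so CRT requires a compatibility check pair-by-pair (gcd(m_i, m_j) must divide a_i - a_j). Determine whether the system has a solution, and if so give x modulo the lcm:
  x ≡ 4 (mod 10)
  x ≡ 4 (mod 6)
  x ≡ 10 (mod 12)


Moduli 10, 6, 12 are not pairwise coprime, so CRT works modulo lcm(m_i) when all pairwise compatibility conditions hold.
Pairwise compatibility: gcd(m_i, m_j) must divide a_i - a_j for every pair.
Merge one congruence at a time:
  Start: x ≡ 4 (mod 10).
  Combine with x ≡ 4 (mod 6): gcd(10, 6) = 2; 4 - 4 = 0, which IS divisible by 2, so compatible.
    Write x = 4 + 10·t and substitute into x ≡ 4 (mod 6): 10·t ≡ 4 − 4 = 0 (mod 6).
    Divide the congruence (and modulus) by g = 2: 5·t ≡ 0 (mod 3).
    Reduce coefficients mod 3: 2·t ≡ 0 (mod 3).
    The inverse of 2 mod 3 is 2 (since 2·2 = 4 = 1·3 + 1), so t ≡ 2·0 = 0 ≡ 0 (mod 3).
    Then x = 4 + 10·0 = 4, valid modulo lcm(10, 6) = 30: x ≡ 4 (mod 30).
  Combine with x ≡ 10 (mod 12): gcd(30, 12) = 6; 10 - 4 = 6, which IS divisible by 6, so compatible.
    Write x = 4 + 30·t and substitute into x ≡ 10 (mod 12): 30·t ≡ 10 − 4 = 6 (mod 12).
    Divide the congruence (and modulus) by g = 6: 5·t ≡ 1 (mod 2).
    Reduce coefficients mod 2: 1·t ≡ 1 (mod 2).
    So t ≡ 1 (mod 2).
    Then x = 4 + 30·1 = 34, valid modulo lcm(30, 12) = 60: x ≡ 34 (mod 60).
Verify: 34 mod 10 = 4, 34 mod 6 = 4, 34 mod 12 = 10.

x ≡ 34 (mod 60).


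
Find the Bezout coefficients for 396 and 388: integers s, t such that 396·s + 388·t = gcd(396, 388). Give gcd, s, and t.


Euclidean algorithm on (396, 388) — divide until remainder is 0:
  396 = 1 · 388 + 8
  388 = 48 · 8 + 4
  8 = 2 · 4 + 0
gcd(396, 388) = 4.
Track Bezout coefficients alongside the remainders: start with r₀ = 396 = a·1 + b·0 (s = 1, t = 0) and r₁ = 388 = a·0 + b·1 (s = 0, t = 1); each new remainder r_{k+1} = r_{k-1} − q_k·r_k inherits s_{k+1} = s_{k-1} − q_k·s_k, t_{k+1} = t_{k-1} − q_k·t_k, so r_k = a·s_k + b·t_k at every step:
  q = 1: r = 8, s = 1 − 1·0 = 1, t = 0 − 1·1 = -1  (check: 396·1 + 388·(-1) = 8)
  q = 48: r = 4, s = 0 − 48·1 = -48, t = 1 − 48·(-1) = 49  (check: 396·(-48) + 388·49 = 4)
The row with r = 4 (the gcd) gives the Bezout coefficients s = -48, t = 49.
Result: 396 · (-48) + 388 · (49) = 4.

gcd(396, 388) = 4; s = -48, t = 49 (check: 396·(-48) + 388·49 = 4).


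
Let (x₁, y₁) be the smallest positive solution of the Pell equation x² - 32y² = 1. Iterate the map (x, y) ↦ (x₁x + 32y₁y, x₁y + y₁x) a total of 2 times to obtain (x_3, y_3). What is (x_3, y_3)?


Step 1: Find the fundamental solution (x₁, y₁) of x² - 32y² = 1.
  Expand √32 as a continued fraction. a₀ = ⌊√32⌋ = 5; iterate m_{k+1} = d_k·a_k − m_k, d_{k+1} = (32 − m_{k+1}²)/d_k, a_{k+1} = ⌊(a₀ + m_{k+1})/d_{k+1}⌋ (starting m₀ = 0, d₀ = 1), with convergents p_k = a_k·p_{k-1} + p_{k-2}, q_k = a_k·q_{k-1} + q_{k-2} (p₋₁ = 1, q₋₁ = 0):
  k = 0: a₀ = 5; p₀/q₀ = 5/1; p₀² − 32·q₀² = 25 − 32 = -7.
  k = 1: m = 5, d = 7, a = ⌊(5 + 5)/7⌋ = 1; p/q = (1·5 + 1)/(1·1 + 0) = 6/1; p² − 32·q² = 36 − 32 = 4.
  k = 2: m = 2, d = 4, a = ⌊(5 + 2)/4⌋ = 1; p/q = (1·6 + 5)/(1·1 + 1) = 11/2; p² − 32·q² = 121 − 128 = -7.
  k = 3: m = 2, d = 7, a = ⌊(5 + 2)/7⌋ = 1; p/q = (1·11 + 6)/(1·2 + 1) = 17/3; p² − 32·q² = 289 − 288 = 1.
  The first convergent with p² − 32·q² = 1 gives the fundamental solution (x₁, y₁) = (17, 3).
Step 2: Apply the recurrence (x_{n+1}, y_{n+1}) = (x₁x_n + 32y₁y_n, x₁y_n + y₁x_n) repeatedly.
  From (x_1, y_1) = (17, 3): x_2 = 17·17 + 32·3·3 = 577; y_2 = 17·3 + 3·17 = 102.
  From (x_2, y_2) = (577, 102): x_3 = 17·577 + 32·3·102 = 19601; y_3 = 17·102 + 3·577 = 3465.
Step 3: Verify x_3² - 32·y_3² = 384199201 - 384199200 = 1 (should be 1). ✓

(x_1, y_1) = (17, 3); (x_3, y_3) = (19601, 3465).


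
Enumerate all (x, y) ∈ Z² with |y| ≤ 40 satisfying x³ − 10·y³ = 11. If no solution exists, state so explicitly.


The equation is x³ - 10y³ = 11. For fixed y, x³ = 10·y³ + 11, so a solution requires the RHS to be a perfect cube.
Strategy: iterate y from -40 to 40, compute RHS = 10·y³ + 11, and check whether it is a (positive or negative) perfect cube.
Check small values of y:
  y = 0: RHS = 11 is not a perfect cube.
  y = 1: RHS = 21 is not a perfect cube.
  y = -1: RHS = 1 = (1)³ ⇒ x = 1 works.
  y = 2: RHS = 91 is not a perfect cube.
  y = -2: RHS = -69 is not a perfect cube.
  y = 3: RHS = 281 is not a perfect cube.
  y = -3: RHS = -259 is not a perfect cube.
Continuing the search up to |y| = 40 finds no further solutions beyond those listed.
Collected solutions: (1, -1).

Solutions (with |y| ≤ 40): (1, -1).


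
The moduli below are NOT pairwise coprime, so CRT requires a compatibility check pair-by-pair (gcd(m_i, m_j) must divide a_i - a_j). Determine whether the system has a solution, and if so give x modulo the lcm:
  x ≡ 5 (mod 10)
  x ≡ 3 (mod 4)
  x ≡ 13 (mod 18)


Moduli 10, 4, 18 are not pairwise coprime, so CRT works modulo lcm(m_i) when all pairwise compatibility conditions hold.
Pairwise compatibility: gcd(m_i, m_j) must divide a_i - a_j for every pair.
Merge one congruence at a time:
  Start: x ≡ 5 (mod 10).
  Combine with x ≡ 3 (mod 4): gcd(10, 4) = 2; 3 - 5 = -2, which IS divisible by 2, so compatible.
    Write x = 5 + 10·t and substitute into x ≡ 3 (mod 4): 10·t ≡ 3 − 5 = -2 (mod 4).
    Divide the congruence (and modulus) by g = 2: 5·t ≡ -1 (mod 2).
    Reduce coefficients mod 2: 1·t ≡ 1 (mod 2).
    So t ≡ 1 (mod 2).
    Then x = 5 + 10·1 = 15, valid modulo lcm(10, 4) = 20: x ≡ 15 (mod 20).
  Combine with x ≡ 13 (mod 18): gcd(20, 18) = 2; 13 - 15 = -2, which IS divisible by 2, so compatible.
    Write x = 15 + 20·t and substitute into x ≡ 13 (mod 18): 20·t ≡ 13 − 15 = -2 (mod 18).
    Divide the congruence (and modulus) by g = 2: 10·t ≡ -1 (mod 9).
    Reduce coefficients mod 9: 1·t ≡ 8 (mod 9).
    So t ≡ 8 (mod 9).
    Then x = 15 + 20·8 = 175, valid modulo lcm(20, 18) = 180: x ≡ 175 (mod 180).
Verify: 175 mod 10 = 5, 175 mod 4 = 3, 175 mod 18 = 13.

x ≡ 175 (mod 180).


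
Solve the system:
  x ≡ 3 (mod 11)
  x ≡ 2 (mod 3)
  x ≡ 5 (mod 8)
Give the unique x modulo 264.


Moduli 11, 3, 8 are pairwise coprime; by CRT there is a unique solution modulo M = 11 · 3 · 8 = 264.
Solve pairwise, accumulating the modulus:
  Start with x ≡ 3 (mod 11).
  Combine with x ≡ 2 (mod 3): since gcd(11, 3) = 1, we get a unique residue mod 33.
    Write x = 3 + 11·t and substitute into x ≡ 2 (mod 3): 11·t ≡ 2 − 3 = -1 (mod 3).
    Reduce coefficients mod 3: 2·t ≡ 2 (mod 3).
    The inverse of 2 mod 3 is 2 (since 2·2 = 4 = 1·3 + 1), so t ≡ 2·2 = 4 ≡ 1 (mod 3).
    Then x = 3 + 11·1 = 14, valid modulo lcm(11, 3) = 33: x ≡ 14 (mod 33).
  Combine with x ≡ 5 (mod 8): since gcd(33, 8) = 1, we get a unique residue mod 264.
    Write x = 14 + 33·t and substitute into x ≡ 5 (mod 8): 33·t ≡ 5 − 14 = -9 (mod 8).
    Reduce coefficients mod 8: 1·t ≡ 7 (mod 8).
    So t ≡ 7 (mod 8).
    Then x = 14 + 33·7 = 245, valid modulo lcm(33, 8) = 264: x ≡ 245 (mod 264).
Verify: 245 mod 11 = 3 ✓, 245 mod 3 = 2 ✓, 245 mod 8 = 5 ✓.

x ≡ 245 (mod 264).


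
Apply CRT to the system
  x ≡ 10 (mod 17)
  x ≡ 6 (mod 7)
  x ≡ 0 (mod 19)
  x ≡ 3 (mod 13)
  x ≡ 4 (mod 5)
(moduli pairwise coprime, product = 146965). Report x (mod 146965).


Product of moduli M = 17 · 7 · 19 · 13 · 5 = 146965.
Merge one congruence at a time:
  Start: x ≡ 10 (mod 17).
  Combine with x ≡ 6 (mod 7); new modulus lcm = 119.
    Write x = 10 + 17·t and substitute into x ≡ 6 (mod 7): 17·t ≡ 6 − 10 = -4 (mod 7).
    Reduce coefficients mod 7: 3·t ≡ 3 (mod 7).
    The inverse of 3 mod 7 is 5 (since 3·5 = 15 = 2·7 + 1), so t ≡ 5·3 = 15 ≡ 1 (mod 7).
    Then x = 10 + 17·1 = 27, valid modulo lcm(17, 7) = 119: x ≡ 27 (mod 119).
  Combine with x ≡ 0 (mod 19); new modulus lcm = 2261.
    Write x = 27 + 119·t and substitute into x ≡ 0 (mod 19): 119·t ≡ 0 − 27 = -27 (mod 19).
    Reduce coefficients mod 19: 5·t ≡ 11 (mod 19).
    The inverse of 5 mod 19 is 4 (since 5·4 = 20 = 1·19 + 1), so t ≡ 4·11 = 44 ≡ 6 (mod 19).
    Then x = 27 + 119·6 = 741, valid modulo lcm(119, 19) = 2261: x ≡ 741 (mod 2261).
  Combine with x ≡ 3 (mod 13); new modulus lcm = 29393.
    Write x = 741 + 2261·t and substitute into x ≡ 3 (mod 13): 2261·t ≡ 3 − 741 = -738 (mod 13).
    Reduce coefficients mod 13: 12·t ≡ 3 (mod 13).
    The inverse of 12 mod 13 is 12 (since 12·12 = 144 = 11·13 + 1), so t ≡ 12·3 = 36 ≡ 10 (mod 13).
    Then x = 741 + 2261·10 = 23351, valid modulo lcm(2261, 13) = 29393: x ≡ 23351 (mod 29393).
  Combine with x ≡ 4 (mod 5); new modulus lcm = 146965.
    Write x = 23351 + 29393·t and substitute into x ≡ 4 (mod 5): 29393·t ≡ 4 − 23351 = -23347 (mod 5).
    Reduce coefficients mod 5: 3·t ≡ 3 (mod 5).
    The inverse of 3 mod 5 is 2 (since 3·2 = 6 = 1·5 + 1), so t ≡ 2·3 = 6 ≡ 1 (mod 5).
    Then x = 23351 + 29393·1 = 52744, valid modulo lcm(29393, 5) = 146965: x ≡ 52744 (mod 146965).
Verify against each original: 52744 mod 17 = 10, 52744 mod 7 = 6, 52744 mod 19 = 0, 52744 mod 13 = 3, 52744 mod 5 = 4.

x ≡ 52744 (mod 146965).


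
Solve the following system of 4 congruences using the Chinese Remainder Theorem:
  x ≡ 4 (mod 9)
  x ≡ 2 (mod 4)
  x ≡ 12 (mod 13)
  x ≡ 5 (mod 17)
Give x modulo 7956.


Product of moduli M = 9 · 4 · 13 · 17 = 7956.
Merge one congruence at a time:
  Start: x ≡ 4 (mod 9).
  Combine with x ≡ 2 (mod 4); new modulus lcm = 36.
    Write x = 4 + 9·t and substitute into x ≡ 2 (mod 4): 9·t ≡ 2 − 4 = -2 (mod 4).
    Reduce coefficients mod 4: 1·t ≡ 2 (mod 4).
    So t ≡ 2 (mod 4).
    Then x = 4 + 9·2 = 22, valid modulo lcm(9, 4) = 36: x ≡ 22 (mod 36).
  Combine with x ≡ 12 (mod 13); new modulus lcm = 468.
    Write x = 22 + 36·t and substitute into x ≡ 12 (mod 13): 36·t ≡ 12 − 22 = -10 (mod 13).
    Reduce coefficients mod 13: 10·t ≡ 3 (mod 13).
    The inverse of 10 mod 13 is 4 (since 10·4 = 40 = 3·13 + 1), so t ≡ 4·3 = 12 ≡ 12 (mod 13).
    Then x = 22 + 36·12 = 454, valid modulo lcm(36, 13) = 468: x ≡ 454 (mod 468).
  Combine with x ≡ 5 (mod 17); new modulus lcm = 7956.
    Write x = 454 + 468·t and substitute into x ≡ 5 (mod 17): 468·t ≡ 5 − 454 = -449 (mod 17).
    Reduce coefficients mod 17: 9·t ≡ 10 (mod 17).
    The inverse of 9 mod 17 is 2 (since 9·2 = 18 = 1·17 + 1), so t ≡ 2·10 = 20 ≡ 3 (mod 17).
    Then x = 454 + 468·3 = 1858, valid modulo lcm(468, 17) = 7956: x ≡ 1858 (mod 7956).
Verify against each original: 1858 mod 9 = 4, 1858 mod 4 = 2, 1858 mod 13 = 12, 1858 mod 17 = 5.

x ≡ 1858 (mod 7956).


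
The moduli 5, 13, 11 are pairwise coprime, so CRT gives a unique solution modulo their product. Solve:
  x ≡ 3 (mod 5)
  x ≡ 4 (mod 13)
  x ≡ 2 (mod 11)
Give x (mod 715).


Moduli 5, 13, 11 are pairwise coprime; by CRT there is a unique solution modulo M = 5 · 13 · 11 = 715.
Solve pairwise, accumulating the modulus:
  Start with x ≡ 3 (mod 5).
  Combine with x ≡ 4 (mod 13): since gcd(5, 13) = 1, we get a unique residue mod 65.
    Write x = 3 + 5·t and substitute into x ≡ 4 (mod 13): 5·t ≡ 4 − 3 = 1 (mod 13).
    The inverse of 5 mod 13 is 8 (since 5·8 = 40 = 3·13 + 1), so t ≡ 8·1 = 8 ≡ 8 (mod 13).
    Then x = 3 + 5·8 = 43, valid modulo lcm(5, 13) = 65: x ≡ 43 (mod 65).
  Combine with x ≡ 2 (mod 11): since gcd(65, 11) = 1, we get a unique residue mod 715.
    Write x = 43 + 65·t and substitute into x ≡ 2 (mod 11): 65·t ≡ 2 − 43 = -41 (mod 11).
    Reduce coefficients mod 11: 10·t ≡ 3 (mod 11).
    The inverse of 10 mod 11 is 10 (since 10·10 = 100 = 9·11 + 1), so t ≡ 10·3 = 30 ≡ 8 (mod 11).
    Then x = 43 + 65·8 = 563, valid modulo lcm(65, 11) = 715: x ≡ 563 (mod 715).
Verify: 563 mod 5 = 3 ✓, 563 mod 13 = 4 ✓, 563 mod 11 = 2 ✓.

x ≡ 563 (mod 715).
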